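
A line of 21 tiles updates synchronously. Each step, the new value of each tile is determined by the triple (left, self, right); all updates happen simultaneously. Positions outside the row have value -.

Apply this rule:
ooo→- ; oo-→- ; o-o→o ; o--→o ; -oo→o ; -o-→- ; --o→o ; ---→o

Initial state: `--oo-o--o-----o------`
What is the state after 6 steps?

-oo-oo-oo-oo----oo---

step 1: ooo-o-oo-ooooo-oooooo
step 2: o--o-oo-oo----oo-----
step 3: -oo-oo-oo-ooooo-ooooo
step 4: oo-oo-oo-oo----oo----
step 5: o-oo-oo-oo-ooooo-oooo
step 6: -oo-oo-oo-oo----oo---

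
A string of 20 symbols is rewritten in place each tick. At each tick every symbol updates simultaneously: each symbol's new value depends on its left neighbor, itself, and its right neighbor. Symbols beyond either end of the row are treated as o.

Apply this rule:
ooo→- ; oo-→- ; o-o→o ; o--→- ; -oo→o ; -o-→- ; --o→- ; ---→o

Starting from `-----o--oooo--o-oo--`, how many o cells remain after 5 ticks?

-ooo----o------oo---
oo---oo---oooo-o--o-
---o-o--o-o---o----o
-o--o----o--o---oo-o
o-----oo------o-o-oo
count of o: 7

7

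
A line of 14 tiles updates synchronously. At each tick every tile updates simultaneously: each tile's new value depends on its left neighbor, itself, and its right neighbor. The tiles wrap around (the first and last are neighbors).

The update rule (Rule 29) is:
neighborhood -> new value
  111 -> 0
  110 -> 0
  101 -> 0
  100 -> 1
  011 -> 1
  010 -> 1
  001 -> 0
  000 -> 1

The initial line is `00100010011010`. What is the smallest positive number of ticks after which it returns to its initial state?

2

tick 1: 10111011010011
tick 2: 00100010011010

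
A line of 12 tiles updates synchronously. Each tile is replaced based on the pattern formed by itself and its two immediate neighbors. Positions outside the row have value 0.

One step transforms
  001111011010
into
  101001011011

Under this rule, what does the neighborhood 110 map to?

At position 5 the neighborhood is 110; the next row has 1 there.

1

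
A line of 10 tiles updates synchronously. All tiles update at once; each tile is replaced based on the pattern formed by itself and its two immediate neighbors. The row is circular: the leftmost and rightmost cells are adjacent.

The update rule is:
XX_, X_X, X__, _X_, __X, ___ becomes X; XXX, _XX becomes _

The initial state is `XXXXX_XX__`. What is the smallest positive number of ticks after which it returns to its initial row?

tick 1: ____XX_XXX
tick 2: XXXX_XX__X
tick 3: ___XX_XXX_
tick 4: XXX_XX__XX
tick 5: __XX_XXX__
tick 6: XX_XX__XXX
tick 7: _XX_XXX___
tick 8: X_XX__XXXX
tick 9: XX_XXX____
tick 10: _XX__XXXXX
tick 11: X_XXX____X
tick 12: XX__XXXXX_
tick 13: _XXX____XX
tick 14: X__XXXXX_X
tick 15: XXX____XX_
tick 16: __XXXXX_XX
tick 17: XX____XX_X
tick 18: _XXXXX_XX_
tick 19: X____XX_XX
tick 20: XXXXX_XX__

20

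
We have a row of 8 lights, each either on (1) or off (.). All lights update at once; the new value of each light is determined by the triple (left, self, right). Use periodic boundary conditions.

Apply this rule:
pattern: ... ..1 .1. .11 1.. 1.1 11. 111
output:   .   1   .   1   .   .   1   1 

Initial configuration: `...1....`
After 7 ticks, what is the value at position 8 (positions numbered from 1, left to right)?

..1.....
.1......
1.......
.......1
......1.
.....1..
....1...
position 8 holds .

.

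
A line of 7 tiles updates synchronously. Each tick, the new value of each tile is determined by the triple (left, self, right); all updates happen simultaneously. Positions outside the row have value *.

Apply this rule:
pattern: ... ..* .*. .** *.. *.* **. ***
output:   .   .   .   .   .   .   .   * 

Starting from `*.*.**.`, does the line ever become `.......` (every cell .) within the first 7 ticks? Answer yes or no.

.......
all cells are . at tick 1

yes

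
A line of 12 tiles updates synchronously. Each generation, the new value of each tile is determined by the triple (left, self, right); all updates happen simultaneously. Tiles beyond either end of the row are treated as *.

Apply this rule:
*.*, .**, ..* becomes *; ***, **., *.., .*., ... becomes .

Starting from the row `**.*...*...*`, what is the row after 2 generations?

generation 1: ..*...*...**
generation 2: .*...*...**.

.*...*...**.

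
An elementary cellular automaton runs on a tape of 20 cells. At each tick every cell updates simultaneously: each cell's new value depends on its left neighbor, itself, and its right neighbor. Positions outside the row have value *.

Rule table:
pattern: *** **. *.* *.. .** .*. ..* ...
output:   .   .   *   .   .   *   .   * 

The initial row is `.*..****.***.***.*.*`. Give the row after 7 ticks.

..**...******.......

**......*...*...***.
...****.*.*.*.*....*
.*.....********.**..
**.***.........*....
..*....*******.*.**.
..*.**........***..*
..**...******.......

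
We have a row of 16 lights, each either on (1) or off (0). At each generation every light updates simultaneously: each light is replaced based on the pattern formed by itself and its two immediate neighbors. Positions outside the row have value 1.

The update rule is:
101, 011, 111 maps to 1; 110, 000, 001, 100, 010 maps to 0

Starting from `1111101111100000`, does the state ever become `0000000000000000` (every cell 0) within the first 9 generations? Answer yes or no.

1111011111000000
1110111110000000
1101111100000000
1011111000000000
0111110000000000
1111100000000000
1111000000000000
1110000000000000
1100000000000000
generation 9 is 1100000000000000, still not uniform 0

no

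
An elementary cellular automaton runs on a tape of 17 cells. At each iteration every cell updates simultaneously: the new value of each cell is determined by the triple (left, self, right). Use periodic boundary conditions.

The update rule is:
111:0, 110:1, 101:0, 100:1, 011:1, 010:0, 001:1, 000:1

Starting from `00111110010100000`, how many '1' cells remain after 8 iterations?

8

11100011100011111
00111110111110000
11100010100011111
00111100011110000
11100111110011111
00111100011110000  (repeats iteration 4; period 2)
iteration 8: 00111100011110000
count of 1: 8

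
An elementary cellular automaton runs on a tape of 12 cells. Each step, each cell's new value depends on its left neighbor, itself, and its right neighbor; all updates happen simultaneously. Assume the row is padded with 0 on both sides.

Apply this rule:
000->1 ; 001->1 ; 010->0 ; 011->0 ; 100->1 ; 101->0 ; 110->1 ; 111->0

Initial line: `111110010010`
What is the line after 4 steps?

111001001001

000011101101
111100100100
000111011011
111001001001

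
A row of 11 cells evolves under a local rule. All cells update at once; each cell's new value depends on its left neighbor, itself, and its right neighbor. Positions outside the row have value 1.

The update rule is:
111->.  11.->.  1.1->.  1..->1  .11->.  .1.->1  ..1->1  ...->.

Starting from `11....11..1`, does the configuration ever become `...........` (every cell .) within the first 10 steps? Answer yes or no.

no

..1..1..11.
11111111...
........1.1
1......11..
.1....1..11
.11..1111..
...11....11
1.1..1..1..
..111111111
11.........
step 10 is 11........., still not uniform .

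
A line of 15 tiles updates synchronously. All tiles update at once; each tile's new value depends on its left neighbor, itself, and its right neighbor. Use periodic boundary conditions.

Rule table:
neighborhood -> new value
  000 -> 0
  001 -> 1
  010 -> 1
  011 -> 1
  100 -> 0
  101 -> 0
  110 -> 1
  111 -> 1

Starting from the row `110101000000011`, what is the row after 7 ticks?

110101000000111
110101000001111
110101000011111
110101000111111
110101001111111
110101011111111
110101011111111

110101011111111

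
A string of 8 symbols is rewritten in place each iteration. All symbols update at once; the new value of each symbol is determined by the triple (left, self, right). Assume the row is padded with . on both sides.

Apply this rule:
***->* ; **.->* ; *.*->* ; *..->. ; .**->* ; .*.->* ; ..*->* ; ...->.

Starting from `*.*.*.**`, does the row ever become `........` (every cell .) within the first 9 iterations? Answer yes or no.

no

********
********  (fixed point — unchanged through iteration 9)
iteration 9 is ********, still not uniform .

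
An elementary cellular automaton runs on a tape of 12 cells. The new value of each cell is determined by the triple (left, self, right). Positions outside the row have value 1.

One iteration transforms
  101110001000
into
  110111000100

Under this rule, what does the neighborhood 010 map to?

0

At position 8 the neighborhood is 010; the next row has 0 there.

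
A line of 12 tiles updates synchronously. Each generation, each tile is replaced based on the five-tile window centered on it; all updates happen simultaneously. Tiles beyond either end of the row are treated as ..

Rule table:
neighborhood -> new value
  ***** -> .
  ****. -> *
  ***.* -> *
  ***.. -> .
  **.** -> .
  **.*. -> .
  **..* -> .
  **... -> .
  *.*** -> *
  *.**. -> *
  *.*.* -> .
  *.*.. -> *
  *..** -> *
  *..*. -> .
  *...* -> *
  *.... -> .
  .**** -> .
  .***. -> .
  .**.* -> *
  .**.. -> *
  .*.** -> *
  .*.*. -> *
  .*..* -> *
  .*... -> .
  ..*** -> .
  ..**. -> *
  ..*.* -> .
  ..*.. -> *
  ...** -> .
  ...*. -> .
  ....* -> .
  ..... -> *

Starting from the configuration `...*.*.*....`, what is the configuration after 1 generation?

*...*.**..**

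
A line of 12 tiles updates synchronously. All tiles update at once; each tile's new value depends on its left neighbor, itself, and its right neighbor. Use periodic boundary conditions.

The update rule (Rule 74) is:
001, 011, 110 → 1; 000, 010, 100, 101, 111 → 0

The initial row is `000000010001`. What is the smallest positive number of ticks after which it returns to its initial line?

12

tick 1: 000000100010
tick 2: 000001000100
tick 3: 000010001000
tick 4: 000100010000
tick 5: 001000100000
tick 6: 010001000000
tick 7: 100010000000
tick 8: 000100000001
tick 9: 001000000010
tick 10: 010000000100
tick 11: 100000001000
tick 12: 000000010001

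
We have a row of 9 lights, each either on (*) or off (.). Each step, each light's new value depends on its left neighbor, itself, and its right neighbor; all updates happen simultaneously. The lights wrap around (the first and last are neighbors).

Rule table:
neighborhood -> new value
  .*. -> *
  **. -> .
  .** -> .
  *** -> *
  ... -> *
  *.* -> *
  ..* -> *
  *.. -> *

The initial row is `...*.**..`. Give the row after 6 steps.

.*.*.**.*

*****..**
****.**.*
***.*..*.
.*.******
***.****.
.*.*.**.*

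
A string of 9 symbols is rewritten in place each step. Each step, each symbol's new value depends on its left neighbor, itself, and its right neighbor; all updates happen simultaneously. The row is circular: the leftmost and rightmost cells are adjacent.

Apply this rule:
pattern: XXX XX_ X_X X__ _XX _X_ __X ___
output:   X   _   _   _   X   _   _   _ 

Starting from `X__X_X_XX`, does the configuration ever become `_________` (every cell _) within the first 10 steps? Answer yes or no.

yes

_______XX
_______X_
_________
all cells are _ at step 3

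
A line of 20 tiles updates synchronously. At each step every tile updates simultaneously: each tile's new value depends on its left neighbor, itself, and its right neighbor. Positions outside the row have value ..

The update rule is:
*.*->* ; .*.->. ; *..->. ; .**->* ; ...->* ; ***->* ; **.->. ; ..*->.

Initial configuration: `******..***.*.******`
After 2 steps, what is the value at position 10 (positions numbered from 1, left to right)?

.

*****...**.*.******.
****..*.*.*.******..
position 10 holds .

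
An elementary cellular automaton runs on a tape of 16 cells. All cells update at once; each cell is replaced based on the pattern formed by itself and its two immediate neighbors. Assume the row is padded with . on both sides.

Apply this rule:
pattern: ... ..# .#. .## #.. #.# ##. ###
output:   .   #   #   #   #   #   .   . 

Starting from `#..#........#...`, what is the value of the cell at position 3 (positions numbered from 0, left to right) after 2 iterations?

iteration 1: #####......###..
iteration 2: #....#....##..#.
position 3 holds .

.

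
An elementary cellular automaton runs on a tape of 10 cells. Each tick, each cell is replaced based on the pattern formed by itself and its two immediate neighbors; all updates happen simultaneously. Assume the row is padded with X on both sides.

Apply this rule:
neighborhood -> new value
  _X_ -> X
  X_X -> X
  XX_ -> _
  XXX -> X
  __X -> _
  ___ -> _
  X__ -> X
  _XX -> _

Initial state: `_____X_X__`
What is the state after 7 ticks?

XXXXXXX___

X____XXXX_
_X____XX_X
XXX_____X_
XX_X____XX
X_XXX____X
_X_X_X____
XXXXXXX___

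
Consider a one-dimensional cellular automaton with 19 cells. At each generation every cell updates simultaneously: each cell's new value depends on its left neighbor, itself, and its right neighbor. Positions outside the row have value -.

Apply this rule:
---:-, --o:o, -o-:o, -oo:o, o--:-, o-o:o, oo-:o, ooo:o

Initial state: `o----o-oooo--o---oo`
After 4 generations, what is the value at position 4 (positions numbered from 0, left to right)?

o---ooooooo-oo--ooo
o--ooooooooooo-oooo
o-ooooooooooooooooo
ooooooooooooooooooo
position 4 holds o

o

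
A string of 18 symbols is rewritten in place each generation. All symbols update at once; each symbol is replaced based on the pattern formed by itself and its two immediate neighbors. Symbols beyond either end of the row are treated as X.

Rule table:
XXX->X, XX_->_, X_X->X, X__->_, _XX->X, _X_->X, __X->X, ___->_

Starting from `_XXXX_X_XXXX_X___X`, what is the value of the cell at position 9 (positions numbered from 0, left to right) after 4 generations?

X

XXXX_XXXXXX_XX__XX
XXX_XXXXXX_XX__XXX
XX_XXXXXX_XX__XXXX
X_XXXXXX_XX__XXXXX
position 9 holds X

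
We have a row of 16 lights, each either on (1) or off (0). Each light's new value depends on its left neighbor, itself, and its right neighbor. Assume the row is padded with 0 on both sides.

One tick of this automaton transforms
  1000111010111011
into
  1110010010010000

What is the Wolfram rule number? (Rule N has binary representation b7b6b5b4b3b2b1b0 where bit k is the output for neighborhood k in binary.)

149

position 5: 111 → 1  (bit 7 = 1)
position 6: 110 → 0  (bit 6 = 0)
position 7: 101 → 0  (bit 5 = 0)
position 1: 100 → 1  (bit 4 = 1)
position 4: 011 → 0  (bit 3 = 0)
position 0: 010 → 1  (bit 2 = 1)
position 3: 001 → 0  (bit 1 = 0)
position 2: 000 → 1  (bit 0 = 1)
bits b7..b0 = 10010101 = 149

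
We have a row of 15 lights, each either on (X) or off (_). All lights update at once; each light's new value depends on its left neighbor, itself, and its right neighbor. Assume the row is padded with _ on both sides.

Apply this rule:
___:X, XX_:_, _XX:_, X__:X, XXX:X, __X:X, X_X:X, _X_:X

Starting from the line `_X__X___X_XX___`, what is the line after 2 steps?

_XXXXXXXX_XX_X_

XXXXXXXXXX__XXX
_XXXXXXXX_XX_X_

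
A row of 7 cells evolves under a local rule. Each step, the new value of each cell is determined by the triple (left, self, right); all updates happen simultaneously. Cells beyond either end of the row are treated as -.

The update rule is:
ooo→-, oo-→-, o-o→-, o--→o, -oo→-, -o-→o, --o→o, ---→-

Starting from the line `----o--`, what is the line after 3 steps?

-ooo-oo

step 1: ---ooo-
step 2: --o---o
step 3: -ooo-oo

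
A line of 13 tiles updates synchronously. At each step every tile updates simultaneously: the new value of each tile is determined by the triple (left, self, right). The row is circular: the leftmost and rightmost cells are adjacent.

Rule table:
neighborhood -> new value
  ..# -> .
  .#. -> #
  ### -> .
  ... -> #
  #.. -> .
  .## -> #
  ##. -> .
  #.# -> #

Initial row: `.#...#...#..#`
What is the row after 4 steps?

##.#.#.#.#..#
..########..#
..#.........#
..#.#######.#

..#.#######.#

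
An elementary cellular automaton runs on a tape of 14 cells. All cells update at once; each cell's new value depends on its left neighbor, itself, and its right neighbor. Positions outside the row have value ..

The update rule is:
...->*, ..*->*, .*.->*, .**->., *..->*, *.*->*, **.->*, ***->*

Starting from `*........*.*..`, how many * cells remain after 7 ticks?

**************
.*************
*.************
**.***********
.**.**********
*.**.*********
**.**.********
count of *: 12

12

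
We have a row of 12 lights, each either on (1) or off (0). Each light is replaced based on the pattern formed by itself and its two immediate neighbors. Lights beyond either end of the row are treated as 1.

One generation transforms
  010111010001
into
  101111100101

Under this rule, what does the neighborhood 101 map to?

1

At position 0 the neighborhood is 101; the next row has 1 there.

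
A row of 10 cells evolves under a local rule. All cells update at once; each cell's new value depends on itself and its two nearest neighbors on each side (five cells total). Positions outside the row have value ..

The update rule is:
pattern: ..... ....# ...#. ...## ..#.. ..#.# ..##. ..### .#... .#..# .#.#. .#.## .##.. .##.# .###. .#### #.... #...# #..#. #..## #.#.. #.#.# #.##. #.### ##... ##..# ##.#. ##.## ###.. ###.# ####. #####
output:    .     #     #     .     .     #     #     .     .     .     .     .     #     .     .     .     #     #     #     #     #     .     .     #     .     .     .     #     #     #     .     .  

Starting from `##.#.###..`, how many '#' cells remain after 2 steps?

5

#....#.#.#
..####...#
count of #: 5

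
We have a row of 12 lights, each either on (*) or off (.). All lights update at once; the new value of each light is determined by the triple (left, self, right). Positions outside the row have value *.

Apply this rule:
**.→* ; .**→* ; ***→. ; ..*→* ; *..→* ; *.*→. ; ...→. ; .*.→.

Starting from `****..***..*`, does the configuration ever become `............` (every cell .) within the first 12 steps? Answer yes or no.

...****.****
*.**..*.*...
*.****...*.*
*.*..**.*..*
*..****..***
****..****..
...****..***
*.**..****..
*.*****..***
*.*...****..
*..*.**..***
***..*****..
step 12 is ***..*****.., still not uniform .

no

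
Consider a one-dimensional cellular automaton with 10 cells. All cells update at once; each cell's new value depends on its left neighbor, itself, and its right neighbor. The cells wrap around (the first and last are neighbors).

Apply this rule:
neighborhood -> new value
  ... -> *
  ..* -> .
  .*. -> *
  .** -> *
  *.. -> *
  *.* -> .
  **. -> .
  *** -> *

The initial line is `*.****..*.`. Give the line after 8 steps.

*.***.*.*.
*.**..*.*.
*.*.*.*.*.
*.*.*.*.*.  (fixed point — unchanged through step 8)

*.*.*.*.*.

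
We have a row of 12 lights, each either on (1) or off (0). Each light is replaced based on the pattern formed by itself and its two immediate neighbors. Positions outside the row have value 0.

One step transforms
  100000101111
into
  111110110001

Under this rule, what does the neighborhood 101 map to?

1

At position 7 the neighborhood is 101; the next row has 1 there.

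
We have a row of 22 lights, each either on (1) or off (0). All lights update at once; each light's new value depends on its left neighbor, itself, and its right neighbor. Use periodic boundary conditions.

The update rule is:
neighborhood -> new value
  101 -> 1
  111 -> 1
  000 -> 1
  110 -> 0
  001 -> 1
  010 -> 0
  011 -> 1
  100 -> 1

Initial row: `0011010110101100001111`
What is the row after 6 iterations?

iteration 1: 1110101101011011111110
iteration 2: 1101011010110111111101
iteration 3: 1010110101101111111011
iteration 4: 0101101011011111110111
iteration 5: 1011010110111111101110
iteration 6: 0110101101111111011101

0110101101111111011101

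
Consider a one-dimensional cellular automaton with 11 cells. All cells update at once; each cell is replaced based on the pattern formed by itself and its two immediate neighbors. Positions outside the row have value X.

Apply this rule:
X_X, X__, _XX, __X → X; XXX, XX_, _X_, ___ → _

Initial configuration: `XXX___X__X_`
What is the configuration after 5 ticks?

___X_X_XX_X
X_X_X_XX_XX
_X_X_XX_XX_
X_X_XX_XX_X
_X_XX_XX_XX

_X_XX_XX_XX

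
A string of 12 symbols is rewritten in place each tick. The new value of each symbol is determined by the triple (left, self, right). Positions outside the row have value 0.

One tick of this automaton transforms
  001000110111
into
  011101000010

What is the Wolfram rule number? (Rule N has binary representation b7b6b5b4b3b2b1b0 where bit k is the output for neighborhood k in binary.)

position 10: 111 → 1  (bit 7 = 1)
position 7: 110 → 0  (bit 6 = 0)
position 8: 101 → 0  (bit 5 = 0)
position 3: 100 → 1  (bit 4 = 1)
position 6: 011 → 0  (bit 3 = 0)
position 2: 010 → 1  (bit 2 = 1)
position 1: 001 → 1  (bit 1 = 1)
position 0: 000 → 0  (bit 0 = 0)
bits b7..b0 = 10010110 = 150

150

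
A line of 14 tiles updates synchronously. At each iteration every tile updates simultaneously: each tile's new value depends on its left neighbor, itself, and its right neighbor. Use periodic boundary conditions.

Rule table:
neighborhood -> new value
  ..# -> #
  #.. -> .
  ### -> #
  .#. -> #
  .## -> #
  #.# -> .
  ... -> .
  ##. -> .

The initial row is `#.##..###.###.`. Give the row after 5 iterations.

#.#..###..##..
#.#.###..##..#
..#.##..##..##
.##.#..##..##.
##..#.##..##..

##..#.##..##..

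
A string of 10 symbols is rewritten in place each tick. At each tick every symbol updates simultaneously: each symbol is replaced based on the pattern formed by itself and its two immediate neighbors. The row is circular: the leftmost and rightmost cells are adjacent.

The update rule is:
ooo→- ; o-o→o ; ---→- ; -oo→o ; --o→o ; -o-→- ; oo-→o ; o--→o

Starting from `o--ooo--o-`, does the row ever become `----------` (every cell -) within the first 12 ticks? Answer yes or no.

-ooo-ooo-o
oo-ooo-oo-
oooo-ooooo
---ooo----
--oo-oo---
-ooooooo--
oo-----oo-
ooo---oooo
--oo-oo---  (repeats tick 5; period 4)
tick 12: ooo---oooo
tick 12 is ooo---oooo, still not uniform -

no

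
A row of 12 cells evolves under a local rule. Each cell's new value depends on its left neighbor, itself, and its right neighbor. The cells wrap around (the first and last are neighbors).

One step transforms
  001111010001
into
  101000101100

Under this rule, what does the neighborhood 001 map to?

0

At position 1 the neighborhood is 001; the next row has 0 there.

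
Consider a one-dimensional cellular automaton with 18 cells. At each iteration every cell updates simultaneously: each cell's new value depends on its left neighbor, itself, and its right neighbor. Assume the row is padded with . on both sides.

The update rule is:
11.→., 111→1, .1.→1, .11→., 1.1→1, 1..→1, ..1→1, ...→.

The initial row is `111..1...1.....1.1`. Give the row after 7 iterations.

iteration 1: .1.1111.111...1111
iteration 2: 111.11.1.1.1.1.11.
iteration 3: .1.1..111111111..1
iteration 4: 111111.1111111.111
iteration 5: .1111.1.11111.1.1.
iteration 6: 1.11.111.111.11111
iteration 7: 11..1.1.1.1.1.111.

11..1.1.1.1.1.111.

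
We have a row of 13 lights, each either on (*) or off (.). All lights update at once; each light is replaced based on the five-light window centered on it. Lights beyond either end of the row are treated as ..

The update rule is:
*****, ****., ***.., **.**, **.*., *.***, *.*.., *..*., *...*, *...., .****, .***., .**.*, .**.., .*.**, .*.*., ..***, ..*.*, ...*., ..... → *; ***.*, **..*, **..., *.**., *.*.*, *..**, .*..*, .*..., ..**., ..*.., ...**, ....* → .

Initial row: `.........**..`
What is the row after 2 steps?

step 1: *******...*.*
step 2: *******.*****

*******.*****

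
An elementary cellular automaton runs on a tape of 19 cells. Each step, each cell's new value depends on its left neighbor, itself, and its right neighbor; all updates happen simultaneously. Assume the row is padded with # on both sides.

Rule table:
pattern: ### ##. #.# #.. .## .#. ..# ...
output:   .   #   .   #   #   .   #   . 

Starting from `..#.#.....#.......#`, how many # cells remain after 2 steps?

8

##...#...#.#.....##
.##.#.#.#...#...##.
count of #: 8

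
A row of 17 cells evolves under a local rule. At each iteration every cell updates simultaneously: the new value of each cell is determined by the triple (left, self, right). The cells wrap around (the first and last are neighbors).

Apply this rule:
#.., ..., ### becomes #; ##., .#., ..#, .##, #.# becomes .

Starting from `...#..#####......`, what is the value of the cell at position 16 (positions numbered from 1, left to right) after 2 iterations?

#

iteration 1: ##..#..###.######
iteration 2: #.#..#..#...#####
position 16 holds #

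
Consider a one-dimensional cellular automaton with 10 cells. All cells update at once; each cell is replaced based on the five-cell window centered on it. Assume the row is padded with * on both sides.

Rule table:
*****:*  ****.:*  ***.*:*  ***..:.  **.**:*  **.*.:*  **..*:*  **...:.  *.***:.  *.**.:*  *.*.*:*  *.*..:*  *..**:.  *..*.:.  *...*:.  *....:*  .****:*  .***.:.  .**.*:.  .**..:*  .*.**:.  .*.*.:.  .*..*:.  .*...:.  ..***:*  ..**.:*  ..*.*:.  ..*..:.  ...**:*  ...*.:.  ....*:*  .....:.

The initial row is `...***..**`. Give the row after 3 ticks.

tick 1: ..**..*.**
tick 2: *.***....*
tick 3: **....****

**....****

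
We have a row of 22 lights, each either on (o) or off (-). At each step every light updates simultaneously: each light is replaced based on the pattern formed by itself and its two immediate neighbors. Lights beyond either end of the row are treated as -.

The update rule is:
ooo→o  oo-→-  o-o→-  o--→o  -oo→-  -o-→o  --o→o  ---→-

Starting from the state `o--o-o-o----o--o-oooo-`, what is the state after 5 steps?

oooo-o-oo--ooooo--oo-o
-oo--o---oo-ooo-oo---o
o--oooo-o----o----o-oo
ooo-oo--oo--ooo--oo---
-o----oo--oo-o-oo--o--

-o----oo--oo-o-oo--o--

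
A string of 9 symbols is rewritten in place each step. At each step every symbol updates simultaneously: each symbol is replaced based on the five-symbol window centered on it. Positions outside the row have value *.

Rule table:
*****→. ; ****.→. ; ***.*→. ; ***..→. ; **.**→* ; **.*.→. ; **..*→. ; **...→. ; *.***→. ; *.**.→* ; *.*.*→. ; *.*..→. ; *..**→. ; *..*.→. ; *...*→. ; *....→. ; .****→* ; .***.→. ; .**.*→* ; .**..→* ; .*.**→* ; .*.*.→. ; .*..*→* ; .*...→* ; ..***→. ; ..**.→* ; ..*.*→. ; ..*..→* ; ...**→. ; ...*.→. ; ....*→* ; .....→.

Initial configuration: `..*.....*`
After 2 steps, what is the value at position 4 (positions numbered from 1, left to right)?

*

step 1: ..**..*..
step 2: ..**..**.
position 4 holds *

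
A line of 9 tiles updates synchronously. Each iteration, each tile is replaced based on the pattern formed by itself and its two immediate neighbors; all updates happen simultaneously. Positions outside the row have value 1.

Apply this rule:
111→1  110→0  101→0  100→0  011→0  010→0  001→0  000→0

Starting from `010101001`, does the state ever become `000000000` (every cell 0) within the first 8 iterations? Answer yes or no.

iteration 1: 000000000
all cells are 0 at iteration 1

yes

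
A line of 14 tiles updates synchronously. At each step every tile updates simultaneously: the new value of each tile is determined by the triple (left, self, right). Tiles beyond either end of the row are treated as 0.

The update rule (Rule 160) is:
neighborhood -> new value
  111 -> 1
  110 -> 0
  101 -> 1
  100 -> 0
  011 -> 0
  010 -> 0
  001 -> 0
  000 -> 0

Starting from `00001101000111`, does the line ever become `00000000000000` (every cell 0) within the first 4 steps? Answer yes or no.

00000010000010
00000000000000
all cells are 0 at step 2

yes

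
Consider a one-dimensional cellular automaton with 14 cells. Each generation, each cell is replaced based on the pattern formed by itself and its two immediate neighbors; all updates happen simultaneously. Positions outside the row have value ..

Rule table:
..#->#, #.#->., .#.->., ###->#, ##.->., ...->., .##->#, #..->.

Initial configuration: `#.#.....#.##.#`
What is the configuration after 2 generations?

.......#..#...
......#..#....

......#..#....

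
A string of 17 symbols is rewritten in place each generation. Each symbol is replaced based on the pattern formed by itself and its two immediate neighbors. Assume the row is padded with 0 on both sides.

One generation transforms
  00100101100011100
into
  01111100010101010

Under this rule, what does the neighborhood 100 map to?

1

At position 3 the neighborhood is 100; the next row has 1 there.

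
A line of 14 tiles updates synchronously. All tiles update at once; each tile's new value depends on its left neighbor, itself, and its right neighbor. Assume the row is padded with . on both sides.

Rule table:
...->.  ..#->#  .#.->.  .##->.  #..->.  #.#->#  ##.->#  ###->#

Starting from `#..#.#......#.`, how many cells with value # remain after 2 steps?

..#.#......#..
.#.#......#...
count of #: 3

3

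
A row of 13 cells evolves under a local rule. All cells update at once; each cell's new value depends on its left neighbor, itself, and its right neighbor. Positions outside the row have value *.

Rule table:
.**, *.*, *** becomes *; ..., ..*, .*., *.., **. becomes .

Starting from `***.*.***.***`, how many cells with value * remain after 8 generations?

**.*.***.****
*.*.***.*****
.*.***.******
*.***.*******
.***.********
***.*********
**.**********
*.***********
count of *: 12

12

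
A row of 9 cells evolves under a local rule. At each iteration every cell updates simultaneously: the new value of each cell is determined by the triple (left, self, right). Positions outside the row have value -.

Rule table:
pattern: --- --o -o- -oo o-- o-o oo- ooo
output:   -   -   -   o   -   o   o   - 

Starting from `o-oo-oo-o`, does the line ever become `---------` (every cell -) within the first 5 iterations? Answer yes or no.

iteration 1: -ooooooo-
iteration 2: -o-----o-
iteration 3: ---------
all cells are - at iteration 3

yes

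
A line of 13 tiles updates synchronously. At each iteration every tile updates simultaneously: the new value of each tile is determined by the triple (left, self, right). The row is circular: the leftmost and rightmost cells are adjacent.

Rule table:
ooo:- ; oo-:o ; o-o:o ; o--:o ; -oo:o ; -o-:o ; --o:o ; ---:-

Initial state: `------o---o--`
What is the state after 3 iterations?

o--ooooo-oooo

-----ooo-ooo-
----oo-ooo-oo
o--ooooo-oooo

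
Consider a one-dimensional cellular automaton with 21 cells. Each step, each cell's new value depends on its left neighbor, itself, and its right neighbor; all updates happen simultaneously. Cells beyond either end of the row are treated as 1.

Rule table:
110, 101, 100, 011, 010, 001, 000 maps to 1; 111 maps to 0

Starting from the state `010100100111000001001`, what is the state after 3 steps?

111111111101111111111
000000000111000000000
111111111101111111111

111111111101111111111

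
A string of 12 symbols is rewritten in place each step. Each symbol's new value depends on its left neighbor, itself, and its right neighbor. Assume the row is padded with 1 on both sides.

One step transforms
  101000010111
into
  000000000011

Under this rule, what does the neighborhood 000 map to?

0

At position 4 the neighborhood is 000; the next row has 0 there.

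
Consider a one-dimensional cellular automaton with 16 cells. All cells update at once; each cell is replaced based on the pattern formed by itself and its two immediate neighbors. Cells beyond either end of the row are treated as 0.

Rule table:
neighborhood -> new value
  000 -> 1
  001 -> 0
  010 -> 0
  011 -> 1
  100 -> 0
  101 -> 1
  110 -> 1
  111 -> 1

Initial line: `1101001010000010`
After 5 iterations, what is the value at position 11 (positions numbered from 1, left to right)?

1110000100111000
1110110000111011
1111110110111111
1111111111111111
1111111111111111
position 11 holds 1

1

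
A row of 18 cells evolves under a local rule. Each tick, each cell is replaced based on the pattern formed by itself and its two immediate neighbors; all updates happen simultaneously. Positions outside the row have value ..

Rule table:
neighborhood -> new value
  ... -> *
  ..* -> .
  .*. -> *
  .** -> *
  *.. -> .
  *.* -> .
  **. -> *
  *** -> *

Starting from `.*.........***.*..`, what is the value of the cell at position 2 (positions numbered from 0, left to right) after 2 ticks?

.

.*.*******.***.*.*
.*.*******.***.*.*
position 2 holds .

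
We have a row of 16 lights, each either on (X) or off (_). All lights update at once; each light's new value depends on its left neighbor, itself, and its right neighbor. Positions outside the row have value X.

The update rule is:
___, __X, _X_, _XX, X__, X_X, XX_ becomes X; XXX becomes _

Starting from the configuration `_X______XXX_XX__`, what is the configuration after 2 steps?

________XXX_____

XXXXXXXXX_XXXXXX
________XXX_____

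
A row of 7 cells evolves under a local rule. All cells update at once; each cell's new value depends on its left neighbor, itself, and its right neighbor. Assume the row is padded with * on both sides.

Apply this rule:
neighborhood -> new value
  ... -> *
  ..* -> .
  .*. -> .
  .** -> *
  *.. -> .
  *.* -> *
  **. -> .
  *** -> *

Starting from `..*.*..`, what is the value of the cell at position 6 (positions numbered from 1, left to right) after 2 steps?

*

step 1: ...*...
step 2: .*...*.
position 6 holds *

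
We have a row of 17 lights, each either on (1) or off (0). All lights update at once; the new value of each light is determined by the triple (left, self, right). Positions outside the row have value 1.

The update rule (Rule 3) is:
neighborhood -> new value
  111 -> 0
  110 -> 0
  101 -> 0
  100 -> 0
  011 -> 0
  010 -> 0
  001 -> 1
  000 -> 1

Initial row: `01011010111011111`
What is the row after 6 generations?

generation 1: 00000000000000000
generation 2: 01111111111111111
generation 3: 00000000000000000  (repeats generation 1; period 2)
generation 6: 01111111111111111

01111111111111111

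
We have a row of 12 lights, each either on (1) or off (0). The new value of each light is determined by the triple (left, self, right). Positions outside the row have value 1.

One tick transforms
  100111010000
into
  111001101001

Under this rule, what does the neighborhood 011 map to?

0

At position 3 the neighborhood is 011; the next row has 0 there.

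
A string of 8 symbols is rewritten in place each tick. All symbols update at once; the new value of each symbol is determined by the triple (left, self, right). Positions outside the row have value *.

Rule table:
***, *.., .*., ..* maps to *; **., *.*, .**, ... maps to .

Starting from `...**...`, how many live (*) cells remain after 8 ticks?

4

tick 1: *.*..*.*
tick 2: ..****..
tick 3: **.**.**
tick 4: *......*
tick 5: .*....*.
tick 6: .**..**.
tick 7: ...**...  (repeats tick 0; period 7)
tick 8: *.*..*.*
count of *: 4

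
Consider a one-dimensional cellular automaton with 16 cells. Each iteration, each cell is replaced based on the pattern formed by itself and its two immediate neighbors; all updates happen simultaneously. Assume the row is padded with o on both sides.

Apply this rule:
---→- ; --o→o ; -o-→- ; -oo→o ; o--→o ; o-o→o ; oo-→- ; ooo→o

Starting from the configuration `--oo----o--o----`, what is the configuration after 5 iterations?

ooo-o--o-oo-o--o
oo-o-oo-oo-o-ooo
o-o-oo-oo-o-oooo
-o-oo-oo-o-ooooo
o-oo-oo-o-oooooo

o-oo-oo-o-oooooo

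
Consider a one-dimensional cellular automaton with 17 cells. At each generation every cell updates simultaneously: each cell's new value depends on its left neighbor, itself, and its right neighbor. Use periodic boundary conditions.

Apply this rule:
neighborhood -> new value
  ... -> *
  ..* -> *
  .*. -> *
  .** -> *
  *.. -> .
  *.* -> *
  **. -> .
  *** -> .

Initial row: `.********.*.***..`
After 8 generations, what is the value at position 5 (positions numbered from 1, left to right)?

**.......****...*
...*******....***
.***.......****..
**...*******....*
...***.......****
.***...*******...
**...***.......**
...***...*******.
position 5 holds *

*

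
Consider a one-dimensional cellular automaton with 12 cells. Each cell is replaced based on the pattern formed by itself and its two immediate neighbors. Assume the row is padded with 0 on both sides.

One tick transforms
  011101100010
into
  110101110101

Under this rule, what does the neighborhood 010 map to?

0

At position 10 the neighborhood is 010; the next row has 0 there.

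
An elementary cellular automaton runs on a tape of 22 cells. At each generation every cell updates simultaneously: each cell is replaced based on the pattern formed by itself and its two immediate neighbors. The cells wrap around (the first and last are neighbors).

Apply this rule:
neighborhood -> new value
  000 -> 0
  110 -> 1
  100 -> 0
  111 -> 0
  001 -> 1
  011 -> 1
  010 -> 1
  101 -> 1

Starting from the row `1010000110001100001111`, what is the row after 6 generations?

generation 1: 1110001110011100011000
generation 2: 1010011010110100111001
generation 3: 1110111111111101101011
generation 4: 0011100000000111111110
generation 5: 0110100000001100000010
generation 6: 1111100000011100000110

1111100000011100000110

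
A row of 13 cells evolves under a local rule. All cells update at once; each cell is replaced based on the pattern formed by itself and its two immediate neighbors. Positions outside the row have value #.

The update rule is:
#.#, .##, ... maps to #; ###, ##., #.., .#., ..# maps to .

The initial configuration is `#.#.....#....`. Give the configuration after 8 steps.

.#..###...##.
#...#...#.#.#
..#...#..#.##
....#.....##.
.##...###.#.#
##..#.#..#.##
.....#....##.
.###...##.#.#

.###...##.#.#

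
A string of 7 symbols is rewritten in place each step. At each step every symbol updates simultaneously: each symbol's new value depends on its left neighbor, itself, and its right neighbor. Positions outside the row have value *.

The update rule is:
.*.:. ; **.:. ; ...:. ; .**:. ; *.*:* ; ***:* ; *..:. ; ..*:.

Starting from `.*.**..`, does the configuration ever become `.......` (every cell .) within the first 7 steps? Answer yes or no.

step 1: *.*....
step 2: .*.....
step 3: *......
step 4: .......
all cells are . at step 4

yes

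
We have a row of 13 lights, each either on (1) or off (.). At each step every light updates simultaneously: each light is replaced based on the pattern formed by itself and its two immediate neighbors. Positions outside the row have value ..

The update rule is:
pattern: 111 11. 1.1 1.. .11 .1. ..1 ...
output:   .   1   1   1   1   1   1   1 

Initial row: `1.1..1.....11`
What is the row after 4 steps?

1111111111111
1...........1
1111111111111  (repeats step 1; period 2)
step 4: 1...........1

1...........1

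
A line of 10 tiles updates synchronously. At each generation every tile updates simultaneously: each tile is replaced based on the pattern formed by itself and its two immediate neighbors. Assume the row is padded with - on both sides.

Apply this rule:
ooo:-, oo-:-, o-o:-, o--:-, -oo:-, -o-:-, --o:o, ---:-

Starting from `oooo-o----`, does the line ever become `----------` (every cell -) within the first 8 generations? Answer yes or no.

----------
all cells are - at generation 1

yes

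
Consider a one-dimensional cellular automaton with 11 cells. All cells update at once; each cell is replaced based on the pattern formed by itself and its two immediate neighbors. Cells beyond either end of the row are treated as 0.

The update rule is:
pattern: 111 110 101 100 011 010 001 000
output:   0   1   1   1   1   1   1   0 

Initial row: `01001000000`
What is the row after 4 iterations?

11111001100

11111100000
10000110000
11001111000
11111001100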